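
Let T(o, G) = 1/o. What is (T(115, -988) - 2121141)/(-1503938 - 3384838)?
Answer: 121965607/281104620 ≈ 0.43388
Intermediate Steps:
(T(115, -988) - 2121141)/(-1503938 - 3384838) = (1/115 - 2121141)/(-1503938 - 3384838) = (1/115 - 2121141)/(-4888776) = -243931214/115*(-1/4888776) = 121965607/281104620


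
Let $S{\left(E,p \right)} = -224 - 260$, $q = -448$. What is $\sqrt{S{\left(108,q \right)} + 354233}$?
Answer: $\sqrt{353749} \approx 594.77$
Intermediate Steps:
$S{\left(E,p \right)} = -484$ ($S{\left(E,p \right)} = -224 - 260 = -484$)
$\sqrt{S{\left(108,q \right)} + 354233} = \sqrt{-484 + 354233} = \sqrt{353749}$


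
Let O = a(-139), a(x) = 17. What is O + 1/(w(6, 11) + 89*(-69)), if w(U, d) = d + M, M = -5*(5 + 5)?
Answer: 105059/6180 ≈ 17.000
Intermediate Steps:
M = -50 (M = -5*10 = -50)
w(U, d) = -50 + d (w(U, d) = d - 50 = -50 + d)
O = 17
O + 1/(w(6, 11) + 89*(-69)) = 17 + 1/((-50 + 11) + 89*(-69)) = 17 + 1/(-39 - 6141) = 17 + 1/(-6180) = 17 - 1/6180 = 105059/6180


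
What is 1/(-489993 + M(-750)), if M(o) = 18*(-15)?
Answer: -1/490263 ≈ -2.0397e-6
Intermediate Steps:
M(o) = -270
1/(-489993 + M(-750)) = 1/(-489993 - 270) = 1/(-490263) = -1/490263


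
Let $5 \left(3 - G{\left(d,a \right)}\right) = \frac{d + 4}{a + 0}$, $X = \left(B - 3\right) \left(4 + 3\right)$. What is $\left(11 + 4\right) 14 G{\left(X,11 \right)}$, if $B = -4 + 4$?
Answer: $\frac{7644}{11} \approx 694.91$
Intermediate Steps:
$B = 0$
$X = -21$ ($X = \left(0 - 3\right) \left(4 + 3\right) = \left(-3\right) 7 = -21$)
$G{\left(d,a \right)} = 3 - \frac{4 + d}{5 a}$ ($G{\left(d,a \right)} = 3 - \frac{\left(d + 4\right) \frac{1}{a + 0}}{5} = 3 - \frac{\left(4 + d\right) \frac{1}{a}}{5} = 3 - \frac{\frac{1}{a} \left(4 + d\right)}{5} = 3 - \frac{4 + d}{5 a}$)
$\left(11 + 4\right) 14 G{\left(X,11 \right)} = \left(11 + 4\right) 14 \frac{-4 - -21 + 15 \cdot 11}{5 \cdot 11} = 15 \cdot 14 \cdot \frac{1}{5} \cdot \frac{1}{11} \left(-4 + 21 + 165\right) = 210 \cdot \frac{1}{5} \cdot \frac{1}{11} \cdot 182 = 210 \cdot \frac{182}{55} = \frac{7644}{11}$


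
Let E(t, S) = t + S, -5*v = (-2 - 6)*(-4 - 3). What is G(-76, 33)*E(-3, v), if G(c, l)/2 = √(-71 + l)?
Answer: -142*I*√38/5 ≈ -175.07*I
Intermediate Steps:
v = -56/5 (v = -(-2 - 6)*(-4 - 3)/5 = -(-8)*(-7)/5 = -⅕*56 = -56/5 ≈ -11.200)
G(c, l) = 2*√(-71 + l)
E(t, S) = S + t
G(-76, 33)*E(-3, v) = (2*√(-71 + 33))*(-56/5 - 3) = (2*√(-38))*(-71/5) = (2*(I*√38))*(-71/5) = (2*I*√38)*(-71/5) = -142*I*√38/5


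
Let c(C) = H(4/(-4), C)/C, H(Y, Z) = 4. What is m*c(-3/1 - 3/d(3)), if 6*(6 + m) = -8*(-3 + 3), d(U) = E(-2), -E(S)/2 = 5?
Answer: 80/9 ≈ 8.8889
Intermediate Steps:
E(S) = -10 (E(S) = -2*5 = -10)
d(U) = -10
m = -6 (m = -6 + (-8*(-3 + 3))/6 = -6 + (-8*0)/6 = -6 + (⅙)*0 = -6 + 0 = -6)
c(C) = 4/C
m*c(-3/1 - 3/d(3)) = -24/(-3/1 - 3/(-10)) = -24/(-3*1 - 3*(-⅒)) = -24/(-3 + 3/10) = -24/(-27/10) = -24*(-10)/27 = -6*(-40/27) = 80/9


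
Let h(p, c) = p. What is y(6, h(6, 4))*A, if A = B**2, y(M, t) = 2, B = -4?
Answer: 32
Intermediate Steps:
A = 16 (A = (-4)**2 = 16)
y(6, h(6, 4))*A = 2*16 = 32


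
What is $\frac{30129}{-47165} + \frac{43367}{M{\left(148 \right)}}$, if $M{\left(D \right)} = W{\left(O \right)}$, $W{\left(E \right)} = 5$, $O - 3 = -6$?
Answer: $\frac{409050782}{47165} \approx 8672.8$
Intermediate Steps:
$O = -3$ ($O = 3 - 6 = -3$)
$M{\left(D \right)} = 5$
$\frac{30129}{-47165} + \frac{43367}{M{\left(148 \right)}} = \frac{30129}{-47165} + \frac{43367}{5} = 30129 \left(- \frac{1}{47165}\right) + 43367 \cdot \frac{1}{5} = - \frac{30129}{47165} + \frac{43367}{5} = \frac{409050782}{47165}$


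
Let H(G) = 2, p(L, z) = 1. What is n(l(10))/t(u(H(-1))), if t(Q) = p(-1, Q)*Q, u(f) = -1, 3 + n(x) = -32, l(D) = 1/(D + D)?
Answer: 35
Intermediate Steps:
l(D) = 1/(2*D)
n(x) = -35 (n(x) = -3 - 32 = -35)
t(Q) = Q (t(Q) = 1*Q = Q)
n(l(10))/t(u(H(-1))) = -35/(-1) = -35*(-1) = 35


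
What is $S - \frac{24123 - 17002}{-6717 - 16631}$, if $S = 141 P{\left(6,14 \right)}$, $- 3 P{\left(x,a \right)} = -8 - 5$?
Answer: $\frac{14272749}{23348} \approx 611.3$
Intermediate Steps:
$P{\left(x,a \right)} = \frac{13}{3}$ ($P{\left(x,a \right)} = - \frac{-8 - 5}{3} = \left(- \frac{1}{3}\right) \left(-13\right) = \frac{13}{3}$)
$S = 611$ ($S = 141 \cdot \frac{13}{3} = 611$)
$S - \frac{24123 - 17002}{-6717 - 16631} = 611 - \frac{24123 - 17002}{-6717 - 16631} = 611 - \frac{7121}{-23348} = 611 - 7121 \left(- \frac{1}{23348}\right) = 611 - - \frac{7121}{23348} = 611 + \frac{7121}{23348} = \frac{14272749}{23348}$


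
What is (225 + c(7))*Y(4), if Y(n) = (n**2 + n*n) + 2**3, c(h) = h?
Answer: 9280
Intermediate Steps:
Y(n) = 8 + 2*n**2 (Y(n) = (n**2 + n**2) + 8 = 2*n**2 + 8 = 8 + 2*n**2)
(225 + c(7))*Y(4) = (225 + 7)*(8 + 2*4**2) = 232*(8 + 2*16) = 232*(8 + 32) = 232*40 = 9280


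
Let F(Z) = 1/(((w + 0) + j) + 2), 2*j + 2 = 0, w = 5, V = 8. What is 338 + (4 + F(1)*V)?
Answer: 1030/3 ≈ 343.33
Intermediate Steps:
j = -1 (j = -1 + (½)*0 = -1 + 0 = -1)
F(Z) = ⅙ (F(Z) = 1/(((5 + 0) - 1) + 2) = 1/((5 - 1) + 2) = 1/(4 + 2) = 1/6 = ⅙)
338 + (4 + F(1)*V) = 338 + (4 + (⅙)*8) = 338 + (4 + 4/3) = 338 + 16/3 = 1030/3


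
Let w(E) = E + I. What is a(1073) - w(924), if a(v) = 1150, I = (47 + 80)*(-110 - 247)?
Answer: 45565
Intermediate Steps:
I = -45339 (I = 127*(-357) = -45339)
w(E) = -45339 + E (w(E) = E - 45339 = -45339 + E)
a(1073) - w(924) = 1150 - (-45339 + 924) = 1150 - 1*(-44415) = 1150 + 44415 = 45565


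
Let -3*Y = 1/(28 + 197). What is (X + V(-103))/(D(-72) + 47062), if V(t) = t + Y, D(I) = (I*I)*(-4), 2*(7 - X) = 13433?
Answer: -9196877/35540100 ≈ -0.25877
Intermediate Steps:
X = -13419/2 (X = 7 - 1/2*13433 = 7 - 13433/2 = -13419/2 ≈ -6709.5)
Y = -1/675 (Y = -1/(3*(28 + 197)) = -1/3/225 = -1/3*1/225 = -1/675 ≈ -0.0014815)
D(I) = -4*I**2 (D(I) = I**2*(-4) = -4*I**2)
V(t) = -1/675 + t (V(t) = t - 1/675 = -1/675 + t)
(X + V(-103))/(D(-72) + 47062) = (-13419/2 + (-1/675 - 103))/(-4*(-72)**2 + 47062) = (-13419/2 - 69526/675)/(-4*5184 + 47062) = -9196877/(1350*(-20736 + 47062)) = -9196877/1350/26326 = -9196877/1350*1/26326 = -9196877/35540100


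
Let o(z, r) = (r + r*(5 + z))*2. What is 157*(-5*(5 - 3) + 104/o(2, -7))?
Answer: -24021/14 ≈ -1715.8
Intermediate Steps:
o(z, r) = 2*r + 2*r*(5 + z)
157*(-5*(5 - 3) + 104/o(2, -7)) = 157*(-5*(5 - 3) + 104/((2*(-7)*(6 + 2)))) = 157*(-5*2 + 104/((2*(-7)*8))) = 157*(-10 + 104/(-112)) = 157*(-10 + 104*(-1/112)) = 157*(-10 - 13/14) = 157*(-153/14) = -24021/14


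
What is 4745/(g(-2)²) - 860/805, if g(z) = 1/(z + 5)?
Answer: 6875333/161 ≈ 42704.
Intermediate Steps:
g(z) = 1/(5 + z)
4745/(g(-2)²) - 860/805 = 4745/((1/(5 - 2))²) - 860/805 = 4745/((1/3)²) - 860*1/805 = 4745/((⅓)²) - 172/161 = 4745/(⅑) - 172/161 = 4745*9 - 172/161 = 42705 - 172/161 = 6875333/161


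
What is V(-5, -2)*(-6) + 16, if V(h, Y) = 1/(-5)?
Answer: 86/5 ≈ 17.200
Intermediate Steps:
V(h, Y) = -1/5 (V(h, Y) = 1*(-1/5) = -1/5)
V(-5, -2)*(-6) + 16 = -1/5*(-6) + 16 = 6/5 + 16 = 86/5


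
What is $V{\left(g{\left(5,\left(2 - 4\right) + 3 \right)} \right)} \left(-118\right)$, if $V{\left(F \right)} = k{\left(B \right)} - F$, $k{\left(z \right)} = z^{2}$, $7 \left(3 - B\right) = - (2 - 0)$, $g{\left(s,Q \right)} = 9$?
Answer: $- \frac{10384}{49} \approx -211.92$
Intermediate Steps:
$B = \frac{23}{7}$ ($B = 3 - \frac{\left(-1\right) \left(2 - 0\right)}{7} = 3 - \frac{\left(-1\right) \left(2 + 0\right)}{7} = 3 - \frac{\left(-1\right) 2}{7} = 3 - - \frac{2}{7} = 3 + \frac{2}{7} = \frac{23}{7} \approx 3.2857$)
$V{\left(F \right)} = \frac{529}{49} - F$ ($V{\left(F \right)} = \left(\frac{23}{7}\right)^{2} - F = \frac{529}{49} - F$)
$V{\left(g{\left(5,\left(2 - 4\right) + 3 \right)} \right)} \left(-118\right) = \left(\frac{529}{49} - 9\right) \left(-118\right) = \frac{88}{49} \left(-118\right) = - \frac{10384}{49}$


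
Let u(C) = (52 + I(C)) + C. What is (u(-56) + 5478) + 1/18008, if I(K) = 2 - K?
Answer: 99620257/18008 ≈ 5532.0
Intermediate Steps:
u(C) = 54 (u(C) = (52 + (2 - C)) + C = (54 - C) + C = 54)
(u(-56) + 5478) + 1/18008 = (54 + 5478) + 1/18008 = 5532 + 1/18008 = 99620257/18008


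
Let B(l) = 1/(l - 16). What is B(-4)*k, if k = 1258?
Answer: -629/10 ≈ -62.900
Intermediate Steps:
B(l) = 1/(-16 + l)
B(-4)*k = 1258/(-16 - 4) = 1258/(-20) = -1/20*1258 = -629/10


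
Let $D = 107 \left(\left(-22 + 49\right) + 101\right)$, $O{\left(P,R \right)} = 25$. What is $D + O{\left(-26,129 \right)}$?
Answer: $13721$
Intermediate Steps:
$D = 13696$ ($D = 107 \left(27 + 101\right) = 107 \cdot 128 = 13696$)
$D + O{\left(-26,129 \right)} = 13696 + 25 = 13721$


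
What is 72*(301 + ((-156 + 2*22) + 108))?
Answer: 21384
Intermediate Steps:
72*(301 + ((-156 + 2*22) + 108)) = 72*(301 + ((-156 + 44) + 108)) = 72*(301 + (-112 + 108)) = 72*(301 - 4) = 72*297 = 21384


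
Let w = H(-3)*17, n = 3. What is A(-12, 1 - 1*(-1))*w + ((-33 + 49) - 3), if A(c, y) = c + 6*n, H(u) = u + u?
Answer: -599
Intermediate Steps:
H(u) = 2*u
A(c, y) = 18 + c (A(c, y) = c + 6*3 = c + 18 = 18 + c)
w = -102 (w = (2*(-3))*17 = -6*17 = -102)
A(-12, 1 - 1*(-1))*w + ((-33 + 49) - 3) = (18 - 12)*(-102) + ((-33 + 49) - 3) = 6*(-102) + (16 - 3) = -612 + 13 = -599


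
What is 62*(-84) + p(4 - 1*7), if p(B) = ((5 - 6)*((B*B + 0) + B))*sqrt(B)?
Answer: -5208 - 6*I*sqrt(3) ≈ -5208.0 - 10.392*I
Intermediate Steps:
p(B) = sqrt(B)*(-B - B**2) (p(B) = (-((B**2 + 0) + B))*sqrt(B) = (-(B**2 + B))*sqrt(B) = (-(B + B**2))*sqrt(B) = (-B - B**2)*sqrt(B) = sqrt(B)*(-B - B**2))
62*(-84) + p(4 - 1*7) = 62*(-84) + (4 - 1*7)**(3/2)*(-1 - (4 - 1*7)) = -5208 + (4 - 7)**(3/2)*(-1 - (4 - 7)) = -5208 + (-3)**(3/2)*(-1 - 1*(-3)) = -5208 + (-3*I*sqrt(3))*(-1 + 3) = -5208 - 3*I*sqrt(3)*2 = -5208 - 6*I*sqrt(3)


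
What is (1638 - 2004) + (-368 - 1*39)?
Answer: -773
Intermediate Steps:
(1638 - 2004) + (-368 - 1*39) = -366 + (-368 - 39) = -366 - 407 = -773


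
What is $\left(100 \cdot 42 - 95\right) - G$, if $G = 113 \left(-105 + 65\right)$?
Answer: $8625$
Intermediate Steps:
$G = -4520$ ($G = 113 \left(-40\right) = -4520$)
$\left(100 \cdot 42 - 95\right) - G = \left(100 \cdot 42 - 95\right) - -4520 = \left(4200 - 95\right) + 4520 = 4105 + 4520 = 8625$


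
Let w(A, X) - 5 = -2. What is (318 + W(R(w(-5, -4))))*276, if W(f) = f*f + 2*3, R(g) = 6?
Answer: 99360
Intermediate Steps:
w(A, X) = 3 (w(A, X) = 5 - 2 = 3)
W(f) = 6 + f² (W(f) = f² + 6 = 6 + f²)
(318 + W(R(w(-5, -4))))*276 = (318 + (6 + 6²))*276 = (318 + (6 + 36))*276 = (318 + 42)*276 = 360*276 = 99360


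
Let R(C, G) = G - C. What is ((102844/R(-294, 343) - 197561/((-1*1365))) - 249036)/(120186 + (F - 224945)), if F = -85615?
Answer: 339516199/259860510 ≈ 1.3065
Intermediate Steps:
((102844/R(-294, 343) - 197561/((-1*1365))) - 249036)/(120186 + (F - 224945)) = ((102844/(343 - 1*(-294)) - 197561/((-1*1365))) - 249036)/(120186 + (-85615 - 224945)) = ((102844/(343 + 294) - 197561/(-1365)) - 249036)/(120186 - 310560) = ((102844/637 - 197561*(-1/1365)) - 249036)/(-190374) = ((102844*(1/637) + 2171/15) - 249036)*(-1/190374) = ((14692/91 + 2171/15) - 249036)*(-1/190374) = (417941/1365 - 249036)*(-1/190374) = -339516199/1365*(-1/190374) = 339516199/259860510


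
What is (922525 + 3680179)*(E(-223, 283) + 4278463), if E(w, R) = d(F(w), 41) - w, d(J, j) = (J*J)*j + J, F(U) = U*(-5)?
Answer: 254308721078304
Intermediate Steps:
F(U) = -5*U
d(J, j) = J + j*J² (d(J, j) = J²*j + J = j*J² + J = J + j*J²)
E(w, R) = -w - 5*w*(1 - 205*w) (E(w, R) = (-5*w)*(1 - 5*w*41) - w = (-5*w)*(1 - 205*w) - w = -5*w*(1 - 205*w) - w = -w - 5*w*(1 - 205*w))
(922525 + 3680179)*(E(-223, 283) + 4278463) = (922525 + 3680179)*(-223*(-6 + 1025*(-223)) + 4278463) = 4602704*(-223*(-6 - 228575) + 4278463) = 4602704*(-223*(-228581) + 4278463) = 4602704*(50973563 + 4278463) = 4602704*55252026 = 254308721078304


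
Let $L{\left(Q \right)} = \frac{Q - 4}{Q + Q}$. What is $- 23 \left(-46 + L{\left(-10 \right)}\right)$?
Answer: $\frac{10419}{10} \approx 1041.9$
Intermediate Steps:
$L{\left(Q \right)} = \frac{-4 + Q}{2 Q}$
$- 23 \left(-46 + L{\left(-10 \right)}\right) = - 23 \left(-46 + \frac{-4 - 10}{2 \left(-10\right)}\right) = - 23 \left(-46 + \frac{1}{2} \left(- \frac{1}{10}\right) \left(-14\right)\right) = - 23 \left(-46 + \frac{7}{10}\right) = \left(-23\right) \left(- \frac{453}{10}\right) = \frac{10419}{10}$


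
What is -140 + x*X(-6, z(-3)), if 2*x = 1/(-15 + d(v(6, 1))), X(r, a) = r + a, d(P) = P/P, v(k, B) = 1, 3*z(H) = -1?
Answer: -11741/84 ≈ -139.77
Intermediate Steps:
z(H) = -1/3 (z(H) = (1/3)*(-1) = -1/3)
d(P) = 1
X(r, a) = a + r
x = -1/28 (x = 1/(2*(-15 + 1)) = (1/2)/(-14) = (1/2)*(-1/14) = -1/28 ≈ -0.035714)
-140 + x*X(-6, z(-3)) = -140 - (-1/3 - 6)/28 = -140 - 1/28*(-19/3) = -140 + 19/84 = -11741/84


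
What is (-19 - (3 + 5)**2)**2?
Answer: 6889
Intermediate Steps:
(-19 - (3 + 5)**2)**2 = (-19 - 1*8**2)**2 = (-19 - 1*64)**2 = (-19 - 64)**2 = (-83)**2 = 6889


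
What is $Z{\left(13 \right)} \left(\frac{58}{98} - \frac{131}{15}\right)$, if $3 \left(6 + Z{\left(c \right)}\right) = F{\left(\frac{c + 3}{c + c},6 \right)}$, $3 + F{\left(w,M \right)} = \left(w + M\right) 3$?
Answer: $\frac{5984}{1911} \approx 3.1313$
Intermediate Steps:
$F{\left(w,M \right)} = -3 + 3 M + 3 w$ ($F{\left(w,M \right)} = -3 + \left(w + M\right) 3 = -3 + \left(M + w\right) 3 = -3 + \left(3 M + 3 w\right) = -3 + 3 M + 3 w$)
$Z{\left(c \right)} = -1 + \frac{3 + c}{2 c}$ ($Z{\left(c \right)} = -6 + \frac{-3 + 3 \cdot 6 + 3 \frac{c + 3}{c + c}}{3} = -6 + \frac{-3 + 18 + 3 \frac{3 + c}{2 c}}{3} = -6 + \frac{-3 + 18 + \frac{3 \left(3 + c\right)}{2 c}}{3} = -6 + \frac{15 + \frac{3 \left(3 + c\right)}{2 c}}{3} = -6 + \left(5 + \frac{3 + c}{2 c}\right) = -1 + \frac{3 + c}{2 c}$)
$Z{\left(13 \right)} \left(\frac{58}{98} - \frac{131}{15}\right) = \frac{3 - 13}{2 \cdot 13} \left(\frac{58}{98} - \frac{131}{15}\right) = \frac{1}{2} \cdot \frac{1}{13} \left(3 - 13\right) \left(58 \cdot \frac{1}{98} - \frac{131}{15}\right) = \frac{1}{2} \cdot \frac{1}{13} \left(-10\right) \left(\frac{29}{49} - \frac{131}{15}\right) = \left(- \frac{5}{13}\right) \left(- \frac{5984}{735}\right) = \frac{5984}{1911}$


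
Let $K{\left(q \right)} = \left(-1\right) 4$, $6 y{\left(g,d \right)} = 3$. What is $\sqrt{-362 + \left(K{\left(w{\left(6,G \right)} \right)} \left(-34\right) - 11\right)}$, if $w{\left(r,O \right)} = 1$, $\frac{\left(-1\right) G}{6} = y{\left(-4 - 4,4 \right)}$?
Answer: $i \sqrt{237} \approx 15.395 i$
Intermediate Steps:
$y{\left(g,d \right)} = \frac{1}{2}$ ($y{\left(g,d \right)} = \frac{1}{6} \cdot 3 = \frac{1}{2}$)
$G = -3$ ($G = \left(-6\right) \frac{1}{2} = -3$)
$K{\left(q \right)} = -4$
$\sqrt{-362 + \left(K{\left(w{\left(6,G \right)} \right)} \left(-34\right) - 11\right)} = \sqrt{-362 - -125} = \sqrt{-362 + \left(136 - 11\right)} = \sqrt{-362 + 125} = \sqrt{-237} = i \sqrt{237}$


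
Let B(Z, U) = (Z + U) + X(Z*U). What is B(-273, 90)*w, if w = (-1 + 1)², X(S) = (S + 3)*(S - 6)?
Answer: 0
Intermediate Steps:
X(S) = (-6 + S)*(3 + S) (X(S) = (3 + S)*(-6 + S) = (-6 + S)*(3 + S))
B(Z, U) = -18 + U + Z + U²*Z² - 3*U*Z (B(Z, U) = (Z + U) + (-18 + (Z*U)² - 3*Z*U) = (U + Z) + (-18 + (U*Z)² - 3*U*Z) = (U + Z) + (-18 + U²*Z² - 3*U*Z) = -18 + U + Z + U²*Z² - 3*U*Z)
w = 0 (w = 0² = 0)
B(-273, 90)*w = (-18 + 90 - 273 + 90²*(-273)² - 3*90*(-273))*0 = (-18 + 90 - 273 + 8100*74529 + 73710)*0 = (-18 + 90 - 273 + 603684900 + 73710)*0 = 603758409*0 = 0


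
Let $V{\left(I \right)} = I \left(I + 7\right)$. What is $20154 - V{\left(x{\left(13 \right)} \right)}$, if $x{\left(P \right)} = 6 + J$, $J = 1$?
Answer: $20056$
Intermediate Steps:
$x{\left(P \right)} = 7$ ($x{\left(P \right)} = 6 + 1 = 7$)
$V{\left(I \right)} = I \left(7 + I\right)$
$20154 - V{\left(x{\left(13 \right)} \right)} = 20154 - 7 \left(7 + 7\right) = 20154 - 7 \cdot 14 = 20154 - 98 = 20056$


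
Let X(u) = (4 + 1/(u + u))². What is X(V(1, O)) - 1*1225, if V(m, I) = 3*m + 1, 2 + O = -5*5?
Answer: -77311/64 ≈ -1208.0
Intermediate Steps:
O = -27 (O = -2 - 5*5 = -2 - 25 = -27)
V(m, I) = 1 + 3*m
X(u) = (4 + 1/(2*u))²
X(V(1, O)) - 1*1225 = (1 + 8*(1 + 3*1))²/(4*(1 + 3*1)²) - 1*1225 = (1 + 8*(1 + 3))²/(4*(1 + 3)²) - 1225 = (¼)*(1 + 8*4)²/4² - 1225 = (¼)*(1/16)*(1 + 32)² - 1225 = (¼)*(1/16)*33² - 1225 = (¼)*(1/16)*1089 - 1225 = 1089/64 - 1225 = -77311/64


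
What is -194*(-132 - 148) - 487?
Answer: 53833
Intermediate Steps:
-194*(-132 - 148) - 487 = -194*(-280) - 487 = 54320 - 487 = 53833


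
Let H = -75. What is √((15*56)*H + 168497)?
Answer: 7*√2153 ≈ 324.80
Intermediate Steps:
√((15*56)*H + 168497) = √((15*56)*(-75) + 168497) = √(840*(-75) + 168497) = √(-63000 + 168497) = √105497 = 7*√2153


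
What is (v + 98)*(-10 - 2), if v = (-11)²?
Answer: -2628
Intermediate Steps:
v = 121
(v + 98)*(-10 - 2) = (121 + 98)*(-10 - 2) = 219*(-12) = -2628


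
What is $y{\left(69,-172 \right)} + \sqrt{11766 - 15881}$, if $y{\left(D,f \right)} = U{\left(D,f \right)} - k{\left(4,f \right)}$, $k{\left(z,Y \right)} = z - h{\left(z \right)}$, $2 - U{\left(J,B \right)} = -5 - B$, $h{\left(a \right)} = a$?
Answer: $-165 + i \sqrt{4115} \approx -165.0 + 64.148 i$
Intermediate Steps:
$U{\left(J,B \right)} = 7 + B$ ($U{\left(J,B \right)} = 2 - \left(-5 - B\right) = 2 + \left(5 + B\right) = 7 + B$)
$k{\left(z,Y \right)} = 0$ ($k{\left(z,Y \right)} = z - z = 0$)
$y{\left(D,f \right)} = 7 + f$ ($y{\left(D,f \right)} = \left(7 + f\right) - 0 = \left(7 + f\right) + 0 = 7 + f$)
$y{\left(69,-172 \right)} + \sqrt{11766 - 15881} = \left(7 - 172\right) + \sqrt{11766 - 15881} = -165 + \sqrt{-4115} = -165 + i \sqrt{4115}$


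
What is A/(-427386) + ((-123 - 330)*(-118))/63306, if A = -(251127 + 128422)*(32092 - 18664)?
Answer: 8962977511741/751558281 ≈ 11926.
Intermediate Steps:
A = -5096583972 (A = -379549*13428 = -1*5096583972 = -5096583972)
A/(-427386) + ((-123 - 330)*(-118))/63306 = -5096583972/(-427386) + ((-123 - 330)*(-118))/63306 = -5096583972*(-1/427386) - 453*(-118)*(1/63306) = 849430662/71231 + 53454*(1/63306) = 849430662/71231 + 8909/10551 = 8962977511741/751558281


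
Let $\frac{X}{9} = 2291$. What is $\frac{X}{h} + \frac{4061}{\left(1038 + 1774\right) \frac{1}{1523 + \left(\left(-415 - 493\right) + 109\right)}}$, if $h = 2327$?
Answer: $\frac{1724935564}{1635881} \approx 1054.4$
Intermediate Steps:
$X = 20619$ ($X = 9 \cdot 2291 = 20619$)
$\frac{X}{h} + \frac{4061}{\left(1038 + 1774\right) \frac{1}{1523 + \left(\left(-415 - 493\right) + 109\right)}} = \frac{20619}{2327} + \frac{4061}{\left(1038 + 1774\right) \frac{1}{1523 + \left(\left(-415 - 493\right) + 109\right)}} = 20619 \cdot \frac{1}{2327} + \frac{4061}{2812 \frac{1}{1523 + \left(-908 + 109\right)}} = \frac{20619}{2327} + \frac{4061}{2812 \frac{1}{1523 - 799}} = \frac{20619}{2327} + \frac{4061}{2812 \cdot \frac{1}{724}} = \frac{20619}{2327} + \frac{4061}{\frac{703}{181}} = \frac{20619}{2327} + 4061 \cdot \frac{181}{703} = \frac{20619}{2327} + \frac{735041}{703} = \frac{1724935564}{1635881}$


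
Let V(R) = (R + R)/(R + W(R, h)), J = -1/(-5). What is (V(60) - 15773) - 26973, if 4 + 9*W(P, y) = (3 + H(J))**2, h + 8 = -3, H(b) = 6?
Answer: -26373202/617 ≈ -42744.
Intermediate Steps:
J = 1/5 (J = -1*(-1/5) = 1/5 ≈ 0.20000)
h = -11 (h = -8 - 3 = -11)
W(P, y) = 77/9 (W(P, y) = -4/9 + (3 + 6)**2/9 = -4/9 + (1/9)*9**2 = -4/9 + (1/9)*81 = -4/9 + 9 = 77/9)
V(R) = 2*R/(77/9 + R) (V(R) = (R + R)/(R + 77/9) = (2*R)/(77/9 + R) = 2*R/(77/9 + R))
(V(60) - 15773) - 26973 = (18*60/(77 + 9*60) - 15773) - 26973 = (18*60/(77 + 540) - 15773) - 26973 = (18*60/617 - 15773) - 26973 = (18*60*(1/617) - 15773) - 26973 = (1080/617 - 15773) - 26973 = -9730861/617 - 26973 = -26373202/617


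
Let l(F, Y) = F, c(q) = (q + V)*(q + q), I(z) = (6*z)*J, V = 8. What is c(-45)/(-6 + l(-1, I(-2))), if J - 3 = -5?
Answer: -3330/7 ≈ -475.71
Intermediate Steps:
J = -2 (J = 3 - 5 = -2)
I(z) = -12*z (I(z) = (6*z)*(-2) = -12*z)
c(q) = 2*q*(8 + q) (c(q) = (q + 8)*(q + q) = (8 + q)*(2*q) = 2*q*(8 + q))
c(-45)/(-6 + l(-1, I(-2))) = (2*(-45)*(8 - 45))/(-6 - 1) = (2*(-45)*(-37))/(-7) = 3330*(-⅐) = -3330/7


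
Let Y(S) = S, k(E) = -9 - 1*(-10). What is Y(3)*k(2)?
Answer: 3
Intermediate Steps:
k(E) = 1 (k(E) = -9 + 10 = 1)
Y(3)*k(2) = 3*1 = 3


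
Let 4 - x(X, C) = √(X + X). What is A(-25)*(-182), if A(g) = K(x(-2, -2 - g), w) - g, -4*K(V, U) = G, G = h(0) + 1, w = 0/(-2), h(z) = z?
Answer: -9009/2 ≈ -4504.5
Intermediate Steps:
x(X, C) = 4 - √2*√X (x(X, C) = 4 - √(X + X) = 4 - √(2*X) = 4 - √2*√X)
w = 0 (w = 0*(-½) = 0)
G = 1 (G = 0 + 1 = 1)
K(V, U) = -¼ (K(V, U) = -¼*1 = -¼)
A(g) = -¼ - g
A(-25)*(-182) = (-¼ - 1*(-25))*(-182) = (-¼ + 25)*(-182) = (99/4)*(-182) = -9009/2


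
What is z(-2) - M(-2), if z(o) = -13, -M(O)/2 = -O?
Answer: -9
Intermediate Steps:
M(O) = 2*O (M(O) = -(-2)*O = 2*O)
z(-2) - M(-2) = -13 - 2*(-2) = -13 - 1*(-4) = -13 + 4 = -9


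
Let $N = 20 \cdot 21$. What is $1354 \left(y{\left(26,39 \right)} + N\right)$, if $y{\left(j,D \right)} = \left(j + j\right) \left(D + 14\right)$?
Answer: $4300304$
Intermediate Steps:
$y{\left(j,D \right)} = 2 j \left(14 + D\right)$
$N = 420$
$1354 \left(y{\left(26,39 \right)} + N\right) = 1354 \left(2 \cdot 26 \left(14 + 39\right) + 420\right) = 1354 \left(2 \cdot 26 \cdot 53 + 420\right) = 1354 \left(2756 + 420\right) = 1354 \cdot 3176 = 4300304$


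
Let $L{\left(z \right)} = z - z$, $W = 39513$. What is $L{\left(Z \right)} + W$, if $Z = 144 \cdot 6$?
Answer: $39513$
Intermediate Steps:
$Z = 864$
$L{\left(z \right)} = 0$
$L{\left(Z \right)} + W = 0 + 39513 = 39513$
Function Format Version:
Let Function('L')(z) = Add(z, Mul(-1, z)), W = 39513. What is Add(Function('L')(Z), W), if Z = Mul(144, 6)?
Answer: 39513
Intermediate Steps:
Z = 864
Function('L')(z) = 0
Add(Function('L')(Z), W) = Add(0, 39513) = 39513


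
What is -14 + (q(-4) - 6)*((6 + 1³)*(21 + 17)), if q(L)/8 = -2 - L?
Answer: 2646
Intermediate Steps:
q(L) = -16 - 8*L (q(L) = 8*(-2 - L) = -16 - 8*L)
-14 + (q(-4) - 6)*((6 + 1³)*(21 + 17)) = -14 + ((-16 - 8*(-4)) - 6)*((6 + 1³)*(21 + 17)) = -14 + ((-16 + 32) - 6)*((6 + 1)*38) = -14 + (16 - 6)*(7*38) = -14 + 10*266 = -14 + 2660 = 2646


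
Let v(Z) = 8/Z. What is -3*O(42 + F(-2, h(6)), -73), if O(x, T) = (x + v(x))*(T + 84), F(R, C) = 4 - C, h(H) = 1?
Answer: -22363/15 ≈ -1490.9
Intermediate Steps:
O(x, T) = (84 + T)*(x + 8/x) (O(x, T) = (x + 8/x)*(T + 84) = (x + 8/x)*(84 + T) = (84 + T)*(x + 8/x))
-3*O(42 + F(-2, h(6)), -73) = -3*(672 + 8*(-73) + (42 + (4 - 1*1))²*(84 - 73))/(42 + (4 - 1*1)) = -3*(672 - 584 + (42 + (4 - 1))²*11)/(42 + (4 - 1)) = -3*(672 - 584 + (42 + 3)²*11)/(42 + 3) = -3*(672 - 584 + 45²*11)/45 = -(672 - 584 + 2025*11)/15 = -(672 - 584 + 22275)/15 = -22363/15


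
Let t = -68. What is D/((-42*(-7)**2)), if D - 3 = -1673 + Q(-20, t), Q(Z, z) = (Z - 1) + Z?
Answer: 1711/2058 ≈ 0.83139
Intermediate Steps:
Q(Z, z) = -1 + 2*Z (Q(Z, z) = (-1 + Z) + Z = -1 + 2*Z)
D = -1711 (D = 3 + (-1673 + (-1 + 2*(-20))) = 3 + (-1673 + (-1 - 40)) = 3 + (-1673 - 41) = 3 - 1714 = -1711)
D/((-42*(-7)**2)) = -1711/((-42*(-7)**2)) = -1711/((-42*49)) = -1711/(-2058) = -1711*(-1/2058) = 1711/2058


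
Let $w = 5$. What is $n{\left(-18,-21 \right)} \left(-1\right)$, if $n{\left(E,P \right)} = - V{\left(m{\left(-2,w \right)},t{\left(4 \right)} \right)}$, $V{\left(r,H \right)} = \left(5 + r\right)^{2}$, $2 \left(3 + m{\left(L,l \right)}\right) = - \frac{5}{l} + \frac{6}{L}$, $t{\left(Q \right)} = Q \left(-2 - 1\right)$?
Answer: $0$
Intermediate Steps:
$t{\left(Q \right)} = - 3 Q$ ($t{\left(Q \right)} = Q \left(-3\right) = - 3 Q$)
$m{\left(L,l \right)} = -3 + \frac{3}{L} - \frac{5}{2 l}$ ($m{\left(L,l \right)} = -3 + \frac{- \frac{5}{l} + \frac{6}{L}}{2} = -3 - \left(- \frac{3}{L} + \frac{5}{2 l}\right) = -3 + \frac{3}{L} - \frac{5}{2 l}$)
$n{\left(E,P \right)} = 0$ ($n{\left(E,P \right)} = - \left(5 - \left(3 + \frac{1}{2} + \frac{3}{2}\right)\right)^{2} = - \left(5 - 5\right)^{2} = - 0^{2} = \left(-1\right) 0 = 0$)
$n{\left(-18,-21 \right)} \left(-1\right) = 0 \left(-1\right) = 0$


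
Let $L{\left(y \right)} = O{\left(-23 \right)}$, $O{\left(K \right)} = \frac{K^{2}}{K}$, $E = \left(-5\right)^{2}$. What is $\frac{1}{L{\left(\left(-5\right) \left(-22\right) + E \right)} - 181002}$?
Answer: $- \frac{1}{181025} \approx -5.5241 \cdot 10^{-6}$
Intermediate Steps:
$E = 25$
$O{\left(K \right)} = K$
$L{\left(y \right)} = -23$
$\frac{1}{L{\left(\left(-5\right) \left(-22\right) + E \right)} - 181002} = \frac{1}{-23 - 181002} = \frac{1}{-181025} = - \frac{1}{181025}$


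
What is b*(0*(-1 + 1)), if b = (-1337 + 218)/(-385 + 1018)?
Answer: 0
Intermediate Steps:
b = -373/211 (b = -1119/633 = -1119*1/633 = -373/211 ≈ -1.7678)
b*(0*(-1 + 1)) = -0*(-1 + 1) = -0*0 = -373/211*0 = 0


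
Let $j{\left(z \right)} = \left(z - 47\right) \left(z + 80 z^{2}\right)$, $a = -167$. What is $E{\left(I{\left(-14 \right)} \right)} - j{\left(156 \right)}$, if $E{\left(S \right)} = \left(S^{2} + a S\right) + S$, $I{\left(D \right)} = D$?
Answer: $-212224404$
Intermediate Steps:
$j{\left(z \right)} = \left(-47 + z\right) \left(z + 80 z^{2}\right)$
$E{\left(S \right)} = S^{2} - 166 S$ ($E{\left(S \right)} = \left(S^{2} - 167 S\right) + S = S^{2} - 166 S$)
$E{\left(I{\left(-14 \right)} \right)} - j{\left(156 \right)} = - 14 \left(-166 - 14\right) - 156 \left(-47 - 586404 + 80 \cdot 156^{2}\right) = \left(-14\right) \left(-180\right) - 156 \left(-47 - 586404 + 80 \cdot 24336\right) = 2520 - 156 \left(-47 - 586404 + 1946880\right) = 2520 - 156 \cdot 1360429 = 2520 - 212226924 = -212224404$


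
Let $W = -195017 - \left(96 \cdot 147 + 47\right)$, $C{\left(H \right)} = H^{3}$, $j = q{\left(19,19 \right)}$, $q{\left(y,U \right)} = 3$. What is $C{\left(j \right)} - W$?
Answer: $209203$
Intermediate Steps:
$j = 3$
$W = -209176$ ($W = -195017 - \left(14112 + 47\right) = -195017 - 14159 = -209176$)
$C{\left(j \right)} - W = 3^{3} - -209176 = 27 + 209176 = 209203$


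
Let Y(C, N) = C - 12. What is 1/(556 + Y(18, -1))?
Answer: 1/562 ≈ 0.0017794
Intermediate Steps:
Y(C, N) = -12 + C
1/(556 + Y(18, -1)) = 1/(556 + (-12 + 18)) = 1/(556 + 6) = 1/562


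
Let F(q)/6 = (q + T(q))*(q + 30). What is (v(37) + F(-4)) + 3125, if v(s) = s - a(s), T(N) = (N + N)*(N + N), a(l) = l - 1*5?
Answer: 12490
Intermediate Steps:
a(l) = -5 + l (a(l) = l - 5 = -5 + l)
T(N) = 4*N² (T(N) = (2*N)*(2*N) = 4*N²)
v(s) = 5 (v(s) = s - (-5 + s) = s + (5 - s) = 5)
F(q) = 6*(30 + q)*(q + 4*q²) (F(q) = 6*((q + 4*q²)*(q + 30)) = 6*((q + 4*q²)*(30 + q)) = 6*((30 + q)*(q + 4*q²)) = 6*(30 + q)*(q + 4*q²))
(v(37) + F(-4)) + 3125 = (5 + 6*(-4)*(30 + 4*(-4)² + 121*(-4))) + 3125 = (5 + 6*(-4)*(30 + 4*16 - 484)) + 3125 = (5 + 6*(-4)*(30 + 64 - 484)) + 3125 = (5 + 6*(-4)*(-390)) + 3125 = (5 + 9360) + 3125 = 9365 + 3125 = 12490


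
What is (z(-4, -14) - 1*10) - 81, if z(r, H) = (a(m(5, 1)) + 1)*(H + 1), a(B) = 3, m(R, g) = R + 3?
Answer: -143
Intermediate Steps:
m(R, g) = 3 + R
z(r, H) = 4 + 4*H (z(r, H) = (3 + 1)*(H + 1) = 4*(1 + H) = 4 + 4*H)
(z(-4, -14) - 1*10) - 81 = ((4 + 4*(-14)) - 1*10) - 81 = ((4 - 56) - 10) - 81 = (-52 - 10) - 81 = -62 - 81 = -143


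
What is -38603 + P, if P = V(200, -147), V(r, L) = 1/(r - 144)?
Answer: -2161767/56 ≈ -38603.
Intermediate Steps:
V(r, L) = 1/(-144 + r)
P = 1/56 (P = 1/(-144 + 200) = 1/56 ≈ 0.017857)
-38603 + P = -38603 + 1/56 = -2161767/56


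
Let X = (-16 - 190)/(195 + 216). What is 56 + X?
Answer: 22810/411 ≈ 55.499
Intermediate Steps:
X = -206/411 ≈ -0.50122
56 + X = 56 - 206/411 = 22810/411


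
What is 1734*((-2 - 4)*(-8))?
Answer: 83232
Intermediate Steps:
1734*((-2 - 4)*(-8)) = 1734*(-6*(-8)) = 1734*48 = 83232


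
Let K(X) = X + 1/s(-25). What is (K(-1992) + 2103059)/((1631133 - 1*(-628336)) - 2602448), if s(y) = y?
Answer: -52526674/8574475 ≈ -6.1259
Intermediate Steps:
K(X) = -1/25 + X (K(X) = X + 1/(-25) = X - 1/25 = -1/25 + X)
(K(-1992) + 2103059)/((1631133 - 1*(-628336)) - 2602448) = ((-1/25 - 1992) + 2103059)/((1631133 - 1*(-628336)) - 2602448) = (-49801/25 + 2103059)/((1631133 + 628336) - 2602448) = 52526674/(25*(2259469 - 2602448)) = (52526674/25)/(-342979) = (52526674/25)*(-1/342979) = -52526674/8574475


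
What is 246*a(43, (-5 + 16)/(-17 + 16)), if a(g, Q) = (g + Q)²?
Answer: 251904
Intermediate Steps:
a(g, Q) = (Q + g)²
246*a(43, (-5 + 16)/(-17 + 16)) = 246*((-5 + 16)/(-17 + 16) + 43)² = 246*(11/(-1) + 43)² = 246*(11*(-1) + 43)² = 246*(-11 + 43)² = 246*32² = 246*1024 = 251904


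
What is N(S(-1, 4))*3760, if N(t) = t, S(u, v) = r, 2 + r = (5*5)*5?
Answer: 462480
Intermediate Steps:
r = 123 (r = -2 + (5*5)*5 = -2 + 25*5 = -2 + 125 = 123)
S(u, v) = 123
N(S(-1, 4))*3760 = 123*3760 = 462480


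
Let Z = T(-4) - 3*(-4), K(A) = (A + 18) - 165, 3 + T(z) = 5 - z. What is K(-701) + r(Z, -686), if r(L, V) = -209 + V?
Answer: -1743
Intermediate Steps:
T(z) = 2 - z (T(z) = -3 + (5 - z) = 2 - z)
K(A) = -147 + A (K(A) = (18 + A) - 165 = -147 + A)
Z = 18 (Z = (2 - 1*(-4)) - 3*(-4) = (2 + 4) + 12 = 6 + 12 = 18)
K(-701) + r(Z, -686) = (-147 - 701) + (-209 - 686) = -848 - 895 = -1743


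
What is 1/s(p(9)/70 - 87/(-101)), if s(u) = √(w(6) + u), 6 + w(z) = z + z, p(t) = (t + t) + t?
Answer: √40249510/17079 ≈ 0.37146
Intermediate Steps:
p(t) = 3*t (p(t) = 2*t + t = 3*t)
w(z) = -6 + 2*z (w(z) = -6 + (z + z) = -6 + 2*z)
s(u) = √(6 + u) (s(u) = √((-6 + 2*6) + u) = √((-6 + 12) + u) = √(6 + u))
1/s(p(9)/70 - 87/(-101)) = 1/(√(6 + ((3*9)/70 - 87/(-101)))) = 1/(√(6 + (27*(1/70) - 87*(-1/101)))) = 1/(√(6 + (27/70 + 87/101))) = 1/(√(6 + 8817/7070)) = 1/(√(51237/7070)) = 1/(3*√40249510/7070) = √40249510/17079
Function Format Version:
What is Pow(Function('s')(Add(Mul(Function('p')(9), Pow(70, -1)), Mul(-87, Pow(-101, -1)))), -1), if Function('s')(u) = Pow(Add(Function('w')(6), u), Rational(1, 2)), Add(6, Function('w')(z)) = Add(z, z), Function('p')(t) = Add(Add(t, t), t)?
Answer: Mul(Rational(1, 17079), Pow(40249510, Rational(1, 2))) ≈ 0.37146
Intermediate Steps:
Function('p')(t) = Mul(3, t) (Function('p')(t) = Add(Mul(2, t), t) = Mul(3, t))
Function('w')(z) = Add(-6, Mul(2, z)) (Function('w')(z) = Add(-6, Add(z, z)) = Add(-6, Mul(2, z)))
Function('s')(u) = Pow(Add(6, u), Rational(1, 2)) (Function('s')(u) = Pow(Add(Add(-6, Mul(2, 6)), u), Rational(1, 2)) = Pow(Add(Add(-6, 12), u), Rational(1, 2)) = Pow(Add(6, u), Rational(1, 2)))
Pow(Function('s')(Add(Mul(Function('p')(9), Pow(70, -1)), Mul(-87, Pow(-101, -1)))), -1) = Pow(Pow(Add(6, Add(Mul(Mul(3, 9), Pow(70, -1)), Mul(-87, Pow(-101, -1)))), Rational(1, 2)), -1) = Pow(Pow(Add(6, Add(Mul(27, Rational(1, 70)), Mul(-87, Rational(-1, 101)))), Rational(1, 2)), -1) = Pow(Pow(Add(6, Add(Rational(27, 70), Rational(87, 101))), Rational(1, 2)), -1) = Pow(Pow(Add(6, Rational(8817, 7070)), Rational(1, 2)), -1) = Pow(Pow(Rational(51237, 7070), Rational(1, 2)), -1) = Pow(Mul(Rational(3, 7070), Pow(40249510, Rational(1, 2))), -1) = Mul(Rational(1, 17079), Pow(40249510, Rational(1, 2)))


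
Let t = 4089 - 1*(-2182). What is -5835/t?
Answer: -5835/6271 ≈ -0.93047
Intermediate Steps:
t = 6271 (t = 4089 + 2182 = 6271)
-5835/t = -5835/6271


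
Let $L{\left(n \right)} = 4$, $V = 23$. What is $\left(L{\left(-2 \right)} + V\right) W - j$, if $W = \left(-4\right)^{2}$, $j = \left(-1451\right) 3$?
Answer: $4785$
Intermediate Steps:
$j = -4353$
$W = 16$
$\left(L{\left(-2 \right)} + V\right) W - j = \left(4 + 23\right) 16 - -4353 = 27 \cdot 16 + 4353 = 432 + 4353 = 4785$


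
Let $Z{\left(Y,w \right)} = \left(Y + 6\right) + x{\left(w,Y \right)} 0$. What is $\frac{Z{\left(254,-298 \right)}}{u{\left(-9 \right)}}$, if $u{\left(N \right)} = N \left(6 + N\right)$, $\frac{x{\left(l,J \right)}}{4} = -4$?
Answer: $\frac{260}{27} \approx 9.6296$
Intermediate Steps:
$x{\left(l,J \right)} = -16$ ($x{\left(l,J \right)} = 4 \left(-4\right) = -16$)
$Z{\left(Y,w \right)} = 6 + Y$ ($Z{\left(Y,w \right)} = \left(Y + 6\right) - 0 = \left(6 + Y\right) + 0 = 6 + Y$)
$\frac{Z{\left(254,-298 \right)}}{u{\left(-9 \right)}} = \frac{6 + 254}{\left(-9\right) \left(6 - 9\right)} = \frac{260}{\left(-9\right) \left(-3\right)} = \frac{260}{27}$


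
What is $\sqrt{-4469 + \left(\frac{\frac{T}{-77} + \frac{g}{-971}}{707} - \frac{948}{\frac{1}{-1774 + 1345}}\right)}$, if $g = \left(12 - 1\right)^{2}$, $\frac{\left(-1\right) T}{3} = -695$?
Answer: $\frac{\sqrt{22936625152267899435}}{7551467} \approx 634.21$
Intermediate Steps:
$T = 2085$ ($T = \left(-3\right) \left(-695\right) = 2085$)
$g = 121$ ($g = 11^{2} = 121$)
$\sqrt{-4469 + \left(\frac{\frac{T}{-77} + \frac{g}{-971}}{707} - \frac{948}{\frac{1}{-1774 + 1345}}\right)} = \sqrt{-4469 + \left(\frac{\frac{2085}{-77} + \frac{121}{-971}}{707} - \frac{948}{\frac{1}{-1774 + 1345}}\right)} = \sqrt{-4469 + \left(\left(2085 \left(- \frac{1}{77}\right) + 121 \left(- \frac{1}{971}\right)\right) \frac{1}{707} - \frac{948}{\frac{1}{-429}}\right)} = \sqrt{-4469 + \left(\left(- \frac{2085}{77} - \frac{121}{971}\right) \frac{1}{707} - \frac{948}{- \frac{1}{429}}\right)} = \sqrt{-4469 - - \frac{21497846486296}{52860269}} = \sqrt{-4469 + \left(- \frac{2033852}{52860269} + 406692\right)} = \sqrt{-4469 + \frac{21497846486296}{52860269}} = \sqrt{\frac{21261613944135}{52860269}} = \frac{\sqrt{22936625152267899435}}{7551467}$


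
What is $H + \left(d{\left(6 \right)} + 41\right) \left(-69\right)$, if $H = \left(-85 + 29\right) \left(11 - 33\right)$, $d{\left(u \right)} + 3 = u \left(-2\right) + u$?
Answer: $-976$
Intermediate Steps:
$d{\left(u \right)} = -3 - u$ ($d{\left(u \right)} = -3 + \left(u \left(-2\right) + u\right) = -3 + \left(- 2 u + u\right) = -3 - u$)
$H = 1232$ ($H = - 56 \left(11 - 33\right) = \left(-56\right) \left(-22\right) = 1232$)
$H + \left(d{\left(6 \right)} + 41\right) \left(-69\right) = 1232 + \left(\left(-3 - 6\right) + 41\right) \left(-69\right) = 1232 + \left(-9 + 41\right) \left(-69\right) = 1232 + 32 \left(-69\right) = 1232 - 2208 = -976$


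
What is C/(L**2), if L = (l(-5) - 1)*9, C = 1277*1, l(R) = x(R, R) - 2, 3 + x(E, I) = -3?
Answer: 1277/6561 ≈ 0.19463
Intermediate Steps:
x(E, I) = -6 (x(E, I) = -3 - 3 = -6)
l(R) = -8 (l(R) = -6 - 2 = -8)
C = 1277
L = -81 (L = (-8 - 1)*9 = -9*9 = -81)
C/(L**2) = 1277/((-81)**2) = 1277/6561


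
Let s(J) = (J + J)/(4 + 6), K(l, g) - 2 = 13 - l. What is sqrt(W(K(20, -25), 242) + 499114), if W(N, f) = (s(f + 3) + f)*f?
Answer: 8*sqrt(8899) ≈ 754.68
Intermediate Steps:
K(l, g) = 15 - l (K(l, g) = 2 + (13 - l) = 15 - l)
s(J) = J/5 (s(J) = (2*J)/10 = (2*J)*(1/10) = J/5)
W(N, f) = f*(3/5 + 6*f/5) (W(N, f) = ((f + 3)/5 + f)*f = ((3 + f)/5 + f)*f = ((3/5 + f/5) + f)*f = (3/5 + 6*f/5)*f = f*(3/5 + 6*f/5))
sqrt(W(K(20, -25), 242) + 499114) = sqrt((3/5)*242*(1 + 2*242) + 499114) = sqrt((3/5)*242*(1 + 484) + 499114) = sqrt((3/5)*242*485 + 499114) = sqrt(70422 + 499114) = sqrt(569536) = 8*sqrt(8899)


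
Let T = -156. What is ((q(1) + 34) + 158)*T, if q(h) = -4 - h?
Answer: -29172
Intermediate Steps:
((q(1) + 34) + 158)*T = (((-4 - 1*1) + 34) + 158)*(-156) = (((-4 - 1) + 34) + 158)*(-156) = ((-5 + 34) + 158)*(-156) = (29 + 158)*(-156) = 187*(-156) = -29172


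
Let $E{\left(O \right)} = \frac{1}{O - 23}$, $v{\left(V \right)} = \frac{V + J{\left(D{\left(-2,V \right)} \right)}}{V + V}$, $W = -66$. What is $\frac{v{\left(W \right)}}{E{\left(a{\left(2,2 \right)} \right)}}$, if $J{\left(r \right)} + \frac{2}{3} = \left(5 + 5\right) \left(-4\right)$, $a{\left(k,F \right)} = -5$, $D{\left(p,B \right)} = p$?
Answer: $- \frac{2240}{99} \approx -22.626$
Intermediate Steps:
$J{\left(r \right)} = - \frac{122}{3}$ ($J{\left(r \right)} = - \frac{2}{3} + \left(5 + 5\right) \left(-4\right) = - \frac{2}{3} + 10 \left(-4\right) = - \frac{2}{3} - 40 = - \frac{122}{3}$)
$v{\left(V \right)} = \frac{- \frac{122}{3} + V}{2 V}$ ($v{\left(V \right)} = \frac{V - \frac{122}{3}}{V + V} = \frac{- \frac{122}{3} + V}{2 V}$)
$E{\left(O \right)} = \frac{1}{-23 + O}$
$\frac{v{\left(W \right)}}{E{\left(a{\left(2,2 \right)} \right)}} = \frac{\frac{1}{6} \frac{1}{-66} \left(-122 + 3 \left(-66\right)\right)}{\frac{1}{-23 - 5}} = \frac{\frac{1}{6} \left(- \frac{1}{66}\right) \left(-122 - 198\right)}{\frac{1}{-28}} = \frac{\frac{1}{6} \left(- \frac{1}{66}\right) \left(-320\right)}{- \frac{1}{28}} = \frac{80}{99} \left(-28\right) = - \frac{2240}{99}$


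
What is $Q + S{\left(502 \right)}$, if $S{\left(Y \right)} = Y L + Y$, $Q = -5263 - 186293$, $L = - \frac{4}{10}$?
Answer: $- \frac{956274}{5} \approx -1.9125 \cdot 10^{5}$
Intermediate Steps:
$L = - \frac{2}{5}$ ($L = \left(-4\right) \frac{1}{10} = - \frac{2}{5} \approx -0.4$)
$Q = -191556$ ($Q = -5263 - 186293 = -191556$)
$S{\left(Y \right)} = \frac{3 Y}{5}$ ($S{\left(Y \right)} = Y \left(- \frac{2}{5}\right) + Y = - \frac{2 Y}{5} + Y = \frac{3 Y}{5}$)
$Q + S{\left(502 \right)} = -191556 + \frac{3}{5} \cdot 502 = -191556 + \frac{1506}{5} = - \frac{956274}{5}$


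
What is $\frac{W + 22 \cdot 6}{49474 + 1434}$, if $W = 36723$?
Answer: $\frac{2835}{3916} \approx 0.72395$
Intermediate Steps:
$\frac{W + 22 \cdot 6}{49474 + 1434} = \frac{36723 + 22 \cdot 6}{49474 + 1434} = \frac{36723 + 132}{50908} = 36855 \cdot \frac{1}{50908} = \frac{2835}{3916}$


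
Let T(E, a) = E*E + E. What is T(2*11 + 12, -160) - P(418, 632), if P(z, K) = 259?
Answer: 931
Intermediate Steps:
T(E, a) = E + E² (T(E, a) = E² + E = E + E²)
T(2*11 + 12, -160) - P(418, 632) = (2*11 + 12)*(1 + (2*11 + 12)) - 1*259 = (22 + 12)*(1 + (22 + 12)) - 259 = 34*(1 + 34) - 259 = 34*35 - 259 = 1190 - 259 = 931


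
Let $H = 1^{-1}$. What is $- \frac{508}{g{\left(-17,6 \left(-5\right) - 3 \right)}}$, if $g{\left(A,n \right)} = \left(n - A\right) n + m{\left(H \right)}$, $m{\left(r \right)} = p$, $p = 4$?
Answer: $- \frac{127}{133} \approx -0.95489$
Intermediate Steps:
$H = 1$
$m{\left(r \right)} = 4$
$g{\left(A,n \right)} = 4 + n \left(n - A\right)$ ($g{\left(A,n \right)} = \left(n - A\right) n + 4 = n \left(n - A\right) + 4 = 4 + n \left(n - A\right)$)
$- \frac{508}{g{\left(-17,6 \left(-5\right) - 3 \right)}} = - \frac{508}{4 + \left(6 \left(-5\right) - 3\right)^{2} - - 17 \left(6 \left(-5\right) - 3\right)} = - \frac{508}{4 + \left(-30 - 3\right)^{2} - - 17 \left(-30 - 3\right)} = - \frac{508}{4 + \left(-33\right)^{2} - \left(-17\right) \left(-33\right)} = - \frac{508}{4 + 1089 - 561} = - \frac{508}{532} = \left(-508\right) \frac{1}{532} = - \frac{127}{133}$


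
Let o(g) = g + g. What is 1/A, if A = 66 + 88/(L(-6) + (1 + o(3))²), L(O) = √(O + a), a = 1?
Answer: 337/22846 + I*√5/125653 ≈ 0.014751 + 1.7796e-5*I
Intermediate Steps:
o(g) = 2*g
L(O) = √(1 + O) (L(O) = √(O + 1) = √(1 + O))
A = 66 + 88/(49 + I*√5) (A = 66 + 88/(√(1 - 6) + (1 + 2*3)²) = 66 + 88/(√(-5) + (1 + 6)²) = 66 + 88/(I*√5 + 7²) = 66 + 88/(I*√5 + 49) = 66 + 88/(49 + I*√5) ≈ 67.792 - 0.081785*I)
1/A = 1/(81554/1203 - 44*I*√5/1203)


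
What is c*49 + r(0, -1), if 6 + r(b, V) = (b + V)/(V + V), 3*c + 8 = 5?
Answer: -109/2 ≈ -54.500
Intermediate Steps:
c = -1 (c = -8/3 + (⅓)*5 = -8/3 + 5/3 = -1)
r(b, V) = -6 + (V + b)/(2*V) (r(b, V) = -6 + (b + V)/(V + V) = -6 + (V + b)/((2*V)) = -6 + (V + b)*(1/(2*V)) = -6 + (V + b)/(2*V))
c*49 + r(0, -1) = -1*49 + (½)*(0 - 11*(-1))/(-1) = -49 + (½)*(-1)*(0 + 11) = -49 + (½)*(-1)*11 = -49 - 11/2 = -109/2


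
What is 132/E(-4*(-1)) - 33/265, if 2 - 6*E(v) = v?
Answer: -104973/265 ≈ -396.12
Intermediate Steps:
E(v) = ⅓ - v/6
132/E(-4*(-1)) - 33/265 = 132/(⅓ - (-2)*(-1)/3) - 33/265 = 132/(⅓ - ⅙*4) - 33*1/265 = 132/(⅓ - ⅔) - 33/265 = 132/(-⅓) - 33/265 = 132*(-3) - 33/265 = -396 - 33/265 = -104973/265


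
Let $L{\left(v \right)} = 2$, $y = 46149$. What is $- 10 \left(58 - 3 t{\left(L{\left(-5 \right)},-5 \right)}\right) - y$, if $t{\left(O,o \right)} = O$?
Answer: $-46669$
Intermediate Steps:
$- 10 \left(58 - 3 t{\left(L{\left(-5 \right)},-5 \right)}\right) - y = - 10 \left(58 - 6\right) - 46149 = \left(-10\right) 52 - 46149 = -520 - 46149 = -46669$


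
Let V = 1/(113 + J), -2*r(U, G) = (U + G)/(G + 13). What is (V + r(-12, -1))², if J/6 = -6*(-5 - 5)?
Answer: 38105929/128867904 ≈ 0.29570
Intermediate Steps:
J = 360 (J = 6*(-6*(-5 - 5)) = 6*(-6*(-10)) = 6*60 = 360)
r(U, G) = -(G + U)/(2*(13 + G)) (r(U, G) = -(U + G)/(2*(G + 13)) = -(G + U)/(2*(13 + G)))
V = 1/473 (V = 1/(113 + 360) = 1/473 ≈ 0.0021142)
(V + r(-12, -1))² = (1/473 + (-1*(-1) - 1*(-12))/(2*(13 - 1)))² = (1/473 + (½)*(1 + 12)/12)² = (1/473 + (½)*(1/12)*13)² = (1/473 + 13/24)² = (6173/11352)² = 38105929/128867904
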